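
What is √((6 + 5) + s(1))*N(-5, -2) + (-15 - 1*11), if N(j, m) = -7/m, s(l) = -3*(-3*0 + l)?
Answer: -26 + 7*√2 ≈ -16.100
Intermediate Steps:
s(l) = -3*l (s(l) = -3*(0 + l) = -3*l)
√((6 + 5) + s(1))*N(-5, -2) + (-15 - 1*11) = √((6 + 5) - 3*1)*(-7/(-2)) + (-15 - 1*11) = √(11 - 3)*(-7*(-½)) + (-15 - 11) = √8*(7/2) - 26 = (2*√2)*(7/2) - 26 = 7*√2 - 26 = -26 + 7*√2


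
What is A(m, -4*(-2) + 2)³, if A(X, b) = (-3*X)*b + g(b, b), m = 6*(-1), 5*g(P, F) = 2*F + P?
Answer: 6434856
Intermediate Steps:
g(P, F) = P/5 + 2*F/5 (g(P, F) = (2*F + P)/5 = (P + 2*F)/5 = P/5 + 2*F/5)
m = -6
A(X, b) = 3*b/5 - 3*X*b (A(X, b) = (-3*X)*b + (b/5 + 2*b/5) = -3*X*b + 3*b/5 = 3*b/5 - 3*X*b)
A(m, -4*(-2) + 2)³ = (3*(-4*(-2) + 2)*(1 - 5*(-6))/5)³ = (3*(8 + 2)*(1 + 30)/5)³ = ((⅗)*10*31)³ = 186³ = 6434856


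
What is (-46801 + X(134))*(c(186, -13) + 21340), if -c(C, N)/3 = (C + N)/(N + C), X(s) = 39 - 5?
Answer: -997867479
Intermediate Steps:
X(s) = 34
c(C, N) = -3 (c(C, N) = -3*(C + N)/(N + C) = -3*(C + N)/(C + N) = -3*1 = -3)
(-46801 + X(134))*(c(186, -13) + 21340) = (-46801 + 34)*(-3 + 21340) = -46767*21337 = -997867479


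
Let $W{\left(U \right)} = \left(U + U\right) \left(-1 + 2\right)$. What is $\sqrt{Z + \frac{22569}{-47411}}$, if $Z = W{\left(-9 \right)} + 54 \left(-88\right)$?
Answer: $\frac{i \sqrt{10723089952029}}{47411} \approx 69.069 i$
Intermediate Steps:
$W{\left(U \right)} = 2 U$ ($W{\left(U \right)} = 2 U 1 = 2 U$)
$Z = -4770$ ($Z = 2 \left(-9\right) + 54 \left(-88\right) = -18 - 4752 = -4770$)
$\sqrt{Z + \frac{22569}{-47411}} = \sqrt{-4770 + \frac{22569}{-47411}} = \sqrt{-4770 + 22569 \left(- \frac{1}{47411}\right)} = \sqrt{-4770 - \frac{22569}{47411}} = \sqrt{- \frac{226173039}{47411}} = \frac{i \sqrt{10723089952029}}{47411}$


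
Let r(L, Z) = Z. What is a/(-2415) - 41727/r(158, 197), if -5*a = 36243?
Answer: -165571218/792925 ≈ -208.81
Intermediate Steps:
a = -36243/5 (a = -⅕*36243 = -36243/5 ≈ -7248.6)
a/(-2415) - 41727/r(158, 197) = -36243/5/(-2415) - 41727/197 = -36243/5*(-1/2415) - 41727*1/197 = 12081/4025 - 41727/197 = -165571218/792925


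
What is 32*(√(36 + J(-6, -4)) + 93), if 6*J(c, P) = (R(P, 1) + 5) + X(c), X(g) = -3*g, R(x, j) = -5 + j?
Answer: 2976 + 16*√1410/3 ≈ 3176.3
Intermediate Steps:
J(c, P) = ⅙ - c/2 (J(c, P) = (((-5 + 1) + 5) - 3*c)/6 = ((-4 + 5) - 3*c)/6 = (1 - 3*c)/6 = ⅙ - c/2)
32*(√(36 + J(-6, -4)) + 93) = 32*(√(36 + (⅙ - ½*(-6))) + 93) = 32*(√(36 + (⅙ + 3)) + 93) = 32*(√(36 + 19/6) + 93) = 32*(√(235/6) + 93) = 32*(√1410/6 + 93) = 32*(93 + √1410/6) = 2976 + 16*√1410/3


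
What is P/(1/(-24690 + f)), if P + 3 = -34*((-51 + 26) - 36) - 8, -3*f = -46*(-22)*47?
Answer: -250930942/3 ≈ -8.3644e+7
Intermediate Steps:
f = -47564/3 (f = -(-46*(-22))*47/3 = -1012*47/3 = -1/3*47564 = -47564/3 ≈ -15855.)
P = 2063 (P = -3 + (-34*((-51 + 26) - 36) - 8) = -3 + (-34*(-25 - 36) - 8) = -3 + (-34*(-61) - 8) = -3 + (2074 - 8) = -3 + 2066 = 2063)
P/(1/(-24690 + f)) = 2063/(1/(-24690 - 47564/3)) = 2063/(1/(-121634/3)) = 2063/(-3/121634) = 2063*(-121634/3) = -250930942/3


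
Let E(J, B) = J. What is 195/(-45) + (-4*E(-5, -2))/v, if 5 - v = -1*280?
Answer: -81/19 ≈ -4.2632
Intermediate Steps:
v = 285 (v = 5 - (-1)*280 = 5 - 1*(-280) = 5 + 280 = 285)
195/(-45) + (-4*E(-5, -2))/v = 195/(-45) - 4*(-5)/285 = 195*(-1/45) + 20*(1/285) = -13/3 + 4/57 = -81/19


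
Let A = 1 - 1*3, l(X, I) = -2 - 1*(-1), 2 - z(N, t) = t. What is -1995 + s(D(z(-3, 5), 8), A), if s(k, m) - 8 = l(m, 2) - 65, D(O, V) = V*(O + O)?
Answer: -2053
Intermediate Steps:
z(N, t) = 2 - t
l(X, I) = -1 (l(X, I) = -2 + 1 = -1)
A = -2 (A = 1 - 3 = -2)
D(O, V) = 2*O*V (D(O, V) = V*(2*O) = 2*O*V)
s(k, m) = -58 (s(k, m) = 8 + (-1 - 65) = 8 - 66 = -58)
-1995 + s(D(z(-3, 5), 8), A) = -1995 - 58 = -2053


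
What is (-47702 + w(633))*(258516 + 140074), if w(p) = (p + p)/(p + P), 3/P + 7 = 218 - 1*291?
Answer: -320916088299820/16879 ≈ -1.9013e+10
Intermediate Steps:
P = -3/80 (P = 3/(-7 + (218 - 1*291)) = 3/(-7 + (218 - 291)) = 3/(-7 - 73) = 3/(-80) = 3*(-1/80) = -3/80 ≈ -0.037500)
w(p) = 2*p/(-3/80 + p) (w(p) = (p + p)/(p - 3/80) = (2*p)/(-3/80 + p) = 2*p/(-3/80 + p))
(-47702 + w(633))*(258516 + 140074) = (-47702 + 160*633/(-3 + 80*633))*(258516 + 140074) = (-47702 + 160*633/(-3 + 50640))*398590 = (-47702 + 160*633/50637)*398590 = (-47702 + 160*633*(1/50637))*398590 = (-47702 + 33760/16879)*398590 = -805128298/16879*398590 = -320916088299820/16879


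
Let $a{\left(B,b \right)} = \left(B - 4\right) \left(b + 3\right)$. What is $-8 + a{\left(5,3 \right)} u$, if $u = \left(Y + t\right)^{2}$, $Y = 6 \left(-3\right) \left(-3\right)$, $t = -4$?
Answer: $14992$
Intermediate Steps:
$Y = 54$ ($Y = \left(-18\right) \left(-3\right) = 54$)
$a{\left(B,b \right)} = \left(-4 + B\right) \left(3 + b\right)$
$u = 2500$ ($u = \left(54 - 4\right)^{2} = 50^{2} = 2500$)
$-8 + a{\left(5,3 \right)} u = -8 + \left(-12 - 12 + 3 \cdot 5 + 5 \cdot 3\right) 2500 = -8 + \left(-12 - 12 + 15 + 15\right) 2500 = -8 + 6 \cdot 2500 = -8 + 15000 = 14992$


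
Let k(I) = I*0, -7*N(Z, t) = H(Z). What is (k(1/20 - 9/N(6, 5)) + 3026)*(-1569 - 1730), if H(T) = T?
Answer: -9982774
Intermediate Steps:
N(Z, t) = -Z/7
k(I) = 0
(k(1/20 - 9/N(6, 5)) + 3026)*(-1569 - 1730) = (0 + 3026)*(-1569 - 1730) = 3026*(-3299) = -9982774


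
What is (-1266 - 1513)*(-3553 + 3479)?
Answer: 205646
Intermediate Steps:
(-1266 - 1513)*(-3553 + 3479) = -2779*(-74) = 205646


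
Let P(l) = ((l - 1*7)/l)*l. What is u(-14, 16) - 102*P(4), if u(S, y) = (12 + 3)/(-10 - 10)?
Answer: 1221/4 ≈ 305.25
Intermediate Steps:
u(S, y) = -¾ (u(S, y) = 15/(-20) = 15*(-1/20) = -¾)
P(l) = -7 + l (P(l) = ((l - 7)/l)*l = ((-7 + l)/l)*l = -7 + l)
u(-14, 16) - 102*P(4) = -¾ - 102*(-7 + 4) = -¾ - 102*(-3) = -¾ + 306 = 1221/4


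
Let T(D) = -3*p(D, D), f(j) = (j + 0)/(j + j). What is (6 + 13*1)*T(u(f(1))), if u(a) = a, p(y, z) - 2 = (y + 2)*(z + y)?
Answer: -513/2 ≈ -256.50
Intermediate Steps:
f(j) = ½ (f(j) = j/((2*j)) = j*(1/(2*j)) = ½)
p(y, z) = 2 + (2 + y)*(y + z) (p(y, z) = 2 + (y + 2)*(z + y) = 2 + (2 + y)*(y + z))
T(D) = -6 - 12*D - 6*D² (T(D) = -3*(2 + D² + 2*D + 2*D + D*D) = -3*(2 + D² + 2*D + 2*D + D²) = -3*(2 + 2*D² + 4*D) = -6 - 12*D - 6*D²)
(6 + 13*1)*T(u(f(1))) = (6 + 13*1)*(-6 - 12*½ - 6*(½)²) = (6 + 13)*(-6 - 6 - 6*¼) = 19*(-6 - 6 - 3/2) = 19*(-27/2) = -513/2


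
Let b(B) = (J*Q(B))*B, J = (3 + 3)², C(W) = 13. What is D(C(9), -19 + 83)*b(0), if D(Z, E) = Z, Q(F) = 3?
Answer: 0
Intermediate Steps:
J = 36 (J = 6² = 36)
b(B) = 108*B (b(B) = (36*3)*B = 108*B)
D(C(9), -19 + 83)*b(0) = 13*(108*0) = 13*0 = 0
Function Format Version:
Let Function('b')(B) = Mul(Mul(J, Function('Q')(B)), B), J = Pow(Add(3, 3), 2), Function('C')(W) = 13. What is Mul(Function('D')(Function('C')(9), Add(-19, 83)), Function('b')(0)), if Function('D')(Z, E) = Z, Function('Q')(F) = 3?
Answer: 0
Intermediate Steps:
J = 36 (J = Pow(6, 2) = 36)
Function('b')(B) = Mul(108, B) (Function('b')(B) = Mul(Mul(36, 3), B) = Mul(108, B))
Mul(Function('D')(Function('C')(9), Add(-19, 83)), Function('b')(0)) = Mul(13, Mul(108, 0)) = Mul(13, 0) = 0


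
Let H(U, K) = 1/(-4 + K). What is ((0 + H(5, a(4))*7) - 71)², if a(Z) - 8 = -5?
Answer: 6084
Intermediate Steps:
a(Z) = 3 (a(Z) = 8 - 5 = 3)
((0 + H(5, a(4))*7) - 71)² = ((0 + 7/(-4 + 3)) - 71)² = ((0 + 7/(-1)) - 71)² = ((0 - 1*7) - 71)² = ((0 - 7) - 71)² = (-7 - 71)² = (-78)² = 6084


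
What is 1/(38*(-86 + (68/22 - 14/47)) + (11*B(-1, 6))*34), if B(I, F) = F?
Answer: -517/474536 ≈ -0.0010895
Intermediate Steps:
1/(38*(-86 + (68/22 - 14/47)) + (11*B(-1, 6))*34) = 1/(38*(-86 + (68/22 - 14/47)) + (11*6)*34) = 1/(38*(-86 + (68*(1/22) - 14*1/47)) + 66*34) = 1/(38*(-86 + (34/11 - 14/47)) + 2244) = 1/(38*(-86 + 1444/517) + 2244) = 1/(38*(-43018/517) + 2244) = 1/(-1634684/517 + 2244) = 1/(-474536/517) = -517/474536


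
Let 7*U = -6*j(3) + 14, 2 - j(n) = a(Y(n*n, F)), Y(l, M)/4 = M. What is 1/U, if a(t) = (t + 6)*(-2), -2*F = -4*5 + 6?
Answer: -1/58 ≈ -0.017241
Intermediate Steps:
F = 7 (F = -(-4*5 + 6)/2 = -(-20 + 6)/2 = -½*(-14) = 7)
Y(l, M) = 4*M
a(t) = -12 - 2*t (a(t) = (6 + t)*(-2) = -12 - 2*t)
j(n) = 70 (j(n) = 2 - (-12 - 8*7) = 2 - (-12 - 2*28) = 2 - (-12 - 56) = 2 - 1*(-68) = 2 + 68 = 70)
U = -58 (U = (-6*70 + 14)/7 = (-420 + 14)/7 = (⅐)*(-406) = -58)
1/U = 1/(-58) = -1/58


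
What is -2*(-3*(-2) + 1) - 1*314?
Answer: -328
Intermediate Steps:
-2*(-3*(-2) + 1) - 1*314 = -2*(6 + 1) - 314 = -2*7 - 314 = -14 - 314 = -328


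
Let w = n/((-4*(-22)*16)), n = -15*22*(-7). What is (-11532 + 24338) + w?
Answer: 819689/64 ≈ 12808.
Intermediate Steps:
n = 2310 (n = -330*(-7) = 2310)
w = 105/64 (w = 2310/((-4*(-22)*16)) = 2310/((88*16)) = 2310/1408 = 2310*(1/1408) = 105/64 ≈ 1.6406)
(-11532 + 24338) + w = (-11532 + 24338) + 105/64 = 12806 + 105/64 = 819689/64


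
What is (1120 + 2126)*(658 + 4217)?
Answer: 15824250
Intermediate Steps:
(1120 + 2126)*(658 + 4217) = 3246*4875 = 15824250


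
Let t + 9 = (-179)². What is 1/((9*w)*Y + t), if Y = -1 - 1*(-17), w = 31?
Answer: 1/36496 ≈ 2.7400e-5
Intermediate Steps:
Y = 16 (Y = -1 + 17 = 16)
t = 32032 (t = -9 + (-179)² = -9 + 32041 = 32032)
1/((9*w)*Y + t) = 1/((9*31)*16 + 32032) = 1/(279*16 + 32032) = 1/(4464 + 32032) = 1/36496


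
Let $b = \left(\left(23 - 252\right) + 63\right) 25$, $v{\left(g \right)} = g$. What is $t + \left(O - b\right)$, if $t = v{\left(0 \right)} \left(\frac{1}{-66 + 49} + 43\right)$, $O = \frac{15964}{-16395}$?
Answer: $\frac{68023286}{16395} \approx 4149.0$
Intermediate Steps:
$O = - \frac{15964}{16395}$ ($O = 15964 \left(- \frac{1}{16395}\right) = - \frac{15964}{16395} \approx -0.97371$)
$b = -4150$ ($b = \left(-229 + 63\right) 25 = \left(-166\right) 25 = -4150$)
$t = 0$ ($t = 0 \left(\frac{1}{-66 + 49} + 43\right) = 0 \left(\frac{1}{-17} + 43\right) = 0 \left(- \frac{1}{17} + 43\right) = 0 \cdot \frac{730}{17} = 0$)
$t + \left(O - b\right) = 0 - - \frac{68023286}{16395} = 0 + \left(- \frac{15964}{16395} + 4150\right) = 0 + \frac{68023286}{16395} = \frac{68023286}{16395}$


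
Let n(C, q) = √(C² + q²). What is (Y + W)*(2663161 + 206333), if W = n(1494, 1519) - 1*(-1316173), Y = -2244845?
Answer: -2664818731968 + 2869494*√4539397 ≈ -2.6587e+12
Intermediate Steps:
W = 1316173 + √4539397 (W = √(1494² + 1519²) - 1*(-1316173) = √(2232036 + 2307361) + 1316173 = √4539397 + 1316173 = 1316173 + √4539397 ≈ 1.3183e+6)
(Y + W)*(2663161 + 206333) = (-2244845 + (1316173 + √4539397))*(2663161 + 206333) = (-928672 + √4539397)*2869494 = -2664818731968 + 2869494*√4539397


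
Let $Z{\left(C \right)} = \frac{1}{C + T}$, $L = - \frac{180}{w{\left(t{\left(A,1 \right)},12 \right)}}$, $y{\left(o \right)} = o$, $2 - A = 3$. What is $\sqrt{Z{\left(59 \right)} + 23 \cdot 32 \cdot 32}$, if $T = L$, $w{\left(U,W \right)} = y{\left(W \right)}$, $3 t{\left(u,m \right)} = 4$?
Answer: $\frac{\sqrt{11399179}}{22} \approx 153.47$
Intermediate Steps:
$A = -1$ ($A = 2 - 3 = -1$)
$t{\left(u,m \right)} = \frac{4}{3}$ ($t{\left(u,m \right)} = \frac{1}{3} \cdot 4 = \frac{4}{3}$)
$w{\left(U,W \right)} = W$
$L = -15$ ($L = - \frac{180}{12} = \left(-180\right) \frac{1}{12} = -15$)
$T = -15$
$Z{\left(C \right)} = \frac{1}{-15 + C}$ ($Z{\left(C \right)} = \frac{1}{C - 15} = \frac{1}{-15 + C}$)
$\sqrt{Z{\left(59 \right)} + 23 \cdot 32 \cdot 32} = \sqrt{\frac{1}{-15 + 59} + 23 \cdot 32 \cdot 32} = \sqrt{\frac{1}{44} + 736 \cdot 32} = \sqrt{\frac{1}{44} + 23552} = \sqrt{\frac{1036289}{44}} = \frac{\sqrt{11399179}}{22}$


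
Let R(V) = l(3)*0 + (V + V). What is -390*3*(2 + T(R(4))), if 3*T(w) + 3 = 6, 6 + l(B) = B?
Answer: -3510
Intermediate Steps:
l(B) = -6 + B
R(V) = 2*V (R(V) = (-6 + 3)*0 + (V + V) = -3*0 + 2*V = 0 + 2*V = 2*V)
T(w) = 1 (T(w) = -1 + (⅓)*6 = -1 + 2 = 1)
-390*3*(2 + T(R(4))) = -390*3*(2 + 1) = -390*3*3 = -390*9 = -65*54 = -3510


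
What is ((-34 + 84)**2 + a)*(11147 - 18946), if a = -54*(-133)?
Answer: -75509918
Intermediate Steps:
a = 7182
((-34 + 84)**2 + a)*(11147 - 18946) = ((-34 + 84)**2 + 7182)*(11147 - 18946) = (50**2 + 7182)*(-7799) = (2500 + 7182)*(-7799) = 9682*(-7799) = -75509918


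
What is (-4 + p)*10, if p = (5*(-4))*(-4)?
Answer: 760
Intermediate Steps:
p = 80 (p = -20*(-4) = 80)
(-4 + p)*10 = (-4 + 80)*10 = 76*10 = 760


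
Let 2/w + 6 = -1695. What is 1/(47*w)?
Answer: -1701/94 ≈ -18.096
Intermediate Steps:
w = -2/1701 (w = 2/(-6 - 1695) = 2/(-1701) = 2*(-1/1701) = -2/1701 ≈ -0.0011758)
1/(47*w) = 1/(47*(-2/1701)) = 1/(-94/1701) = -1701/94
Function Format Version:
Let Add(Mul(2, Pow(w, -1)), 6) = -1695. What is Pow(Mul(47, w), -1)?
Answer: Rational(-1701, 94) ≈ -18.096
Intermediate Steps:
w = Rational(-2, 1701) (w = Mul(2, Pow(Add(-6, -1695), -1)) = Mul(2, Pow(-1701, -1)) = Mul(2, Rational(-1, 1701)) = Rational(-2, 1701) ≈ -0.0011758)
Pow(Mul(47, w), -1) = Pow(Mul(47, Rational(-2, 1701)), -1) = Pow(Rational(-94, 1701), -1) = Rational(-1701, 94)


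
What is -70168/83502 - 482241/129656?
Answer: -24682895095/5413267656 ≈ -4.5597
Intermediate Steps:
-70168/83502 - 482241/129656 = -70168*1/83502 - 482241*1/129656 = -35084/41751 - 482241/129656 = -24682895095/5413267656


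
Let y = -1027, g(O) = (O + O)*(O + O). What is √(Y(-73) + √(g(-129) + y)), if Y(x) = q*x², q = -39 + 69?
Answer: √(159870 + √65537) ≈ 400.16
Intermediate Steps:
q = 30
g(O) = 4*O² (g(O) = (2*O)*(2*O) = 4*O²)
Y(x) = 30*x²
√(Y(-73) + √(g(-129) + y)) = √(30*(-73)² + √(4*(-129)² - 1027)) = √(30*5329 + √(4*16641 - 1027)) = √(159870 + √(66564 - 1027)) = √(159870 + √65537)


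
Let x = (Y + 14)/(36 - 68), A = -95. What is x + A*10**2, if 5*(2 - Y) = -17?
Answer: -1520097/160 ≈ -9500.6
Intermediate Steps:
Y = 27/5 (Y = 2 - 1/5*(-17) = 2 + 17/5 = 27/5 ≈ 5.4000)
x = -97/160 (x = (27/5 + 14)/(36 - 68) = (97/5)/(-32) = (97/5)*(-1/32) = -97/160 ≈ -0.60625)
x + A*10**2 = -97/160 - 95*10**2 = -97/160 - 95*100 = -97/160 - 9500 = -1520097/160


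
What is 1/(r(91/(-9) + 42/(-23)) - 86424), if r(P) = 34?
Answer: -1/86390 ≈ -1.1575e-5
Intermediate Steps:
1/(r(91/(-9) + 42/(-23)) - 86424) = 1/(34 - 86424) = 1/(-86390) = -1/86390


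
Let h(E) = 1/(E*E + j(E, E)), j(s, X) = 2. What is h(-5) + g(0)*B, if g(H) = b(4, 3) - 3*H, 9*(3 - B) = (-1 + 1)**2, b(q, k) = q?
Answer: 325/27 ≈ 12.037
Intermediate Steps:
h(E) = 1/(2 + E**2) (h(E) = 1/(E*E + 2) = 1/(E**2 + 2) = 1/(2 + E**2))
B = 3 (B = 3 - (-1 + 1)**2/9 = 3 - 1/9*0**2 = 3 - 1/9*0 = 3 + 0 = 3)
g(H) = 4 - 3*H
h(-5) + g(0)*B = 1/(2 + (-5)**2) + (4 - 3*0)*3 = 1/(2 + 25) + (4 + 0)*3 = 1/27 + 4*3 = 1/27 + 12 = 325/27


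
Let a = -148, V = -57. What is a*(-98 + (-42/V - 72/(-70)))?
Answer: 9471408/665 ≈ 14243.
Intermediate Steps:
a*(-98 + (-42/V - 72/(-70))) = -148*(-98 + (-42/(-57) - 72/(-70))) = -148*(-98 + (-42*(-1/57) - 72*(-1/70))) = -148*(-98 + (14/19 + 36/35)) = -148*(-98 + 1174/665) = -148*(-63996/665) = 9471408/665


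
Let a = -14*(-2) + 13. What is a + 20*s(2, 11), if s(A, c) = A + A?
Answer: 121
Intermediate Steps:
s(A, c) = 2*A
a = 41 (a = 28 + 13 = 41)
a + 20*s(2, 11) = 41 + 20*(2*2) = 41 + 20*4 = 41 + 80 = 121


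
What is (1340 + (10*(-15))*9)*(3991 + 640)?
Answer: -46310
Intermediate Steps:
(1340 + (10*(-15))*9)*(3991 + 640) = (1340 - 150*9)*4631 = (1340 - 1350)*4631 = -10*4631 = -46310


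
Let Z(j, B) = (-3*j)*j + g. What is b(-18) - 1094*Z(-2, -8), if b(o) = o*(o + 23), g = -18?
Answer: 32730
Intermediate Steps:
Z(j, B) = -18 - 3*j**2 (Z(j, B) = (-3*j)*j - 18 = -3*j**2 - 18 = -18 - 3*j**2)
b(o) = o*(23 + o)
b(-18) - 1094*Z(-2, -8) = -18*(23 - 18) - 1094*(-18 - 3*(-2)**2) = -18*5 - 1094*(-18 - 3*4) = -90 - 1094*(-18 - 12) = -90 - 1094*(-30) = -90 + 32820 = 32730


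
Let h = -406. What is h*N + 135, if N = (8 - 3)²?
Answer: -10015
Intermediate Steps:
N = 25 (N = 5² = 25)
h*N + 135 = -406*25 + 135 = -10150 + 135 = -10015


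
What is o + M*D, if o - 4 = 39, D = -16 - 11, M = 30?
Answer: -767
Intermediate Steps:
D = -27
o = 43 (o = 4 + 39 = 43)
o + M*D = 43 + 30*(-27) = 43 - 810 = -767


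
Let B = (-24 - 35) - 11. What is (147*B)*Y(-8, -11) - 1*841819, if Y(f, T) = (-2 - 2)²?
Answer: -1006459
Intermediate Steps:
Y(f, T) = 16 (Y(f, T) = (-4)² = 16)
B = -70 (B = -59 - 11 = -70)
(147*B)*Y(-8, -11) - 1*841819 = (147*(-70))*16 - 1*841819 = -10290*16 - 841819 = -164640 - 841819 = -1006459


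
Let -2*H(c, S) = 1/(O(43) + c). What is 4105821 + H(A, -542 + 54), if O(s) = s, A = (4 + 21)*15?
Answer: 3432466355/836 ≈ 4.1058e+6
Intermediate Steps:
A = 375 (A = 25*15 = 375)
H(c, S) = -1/(2*(43 + c))
4105821 + H(A, -542 + 54) = 4105821 - 1/(86 + 2*375) = 4105821 - 1/(86 + 750) = 4105821 - 1/836 = 3432466355/836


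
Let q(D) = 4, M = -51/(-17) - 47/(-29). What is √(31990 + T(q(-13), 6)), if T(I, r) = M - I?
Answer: 4*√1681507/29 ≈ 178.86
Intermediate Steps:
M = 134/29 (M = -51*(-1/17) - 47*(-1/29) = 3 + 47/29 = 134/29 ≈ 4.6207)
T(I, r) = 134/29 - I
√(31990 + T(q(-13), 6)) = √(31990 + (134/29 - 1*4)) = √(31990 + (134/29 - 4)) = √(31990 + 18/29) = √(927728/29) = 4*√1681507/29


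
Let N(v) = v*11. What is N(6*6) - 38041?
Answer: -37645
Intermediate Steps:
N(v) = 11*v
N(6*6) - 38041 = 11*(6*6) - 38041 = 11*36 - 38041 = 396 - 38041 = -37645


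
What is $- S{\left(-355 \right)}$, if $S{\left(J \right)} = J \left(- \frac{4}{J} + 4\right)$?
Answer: $1424$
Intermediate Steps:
$S{\left(J \right)} = J \left(4 - \frac{4}{J}\right)$
$- S{\left(-355 \right)} = - (-4 + 4 \left(-355\right)) = - (-4 - 1420) = \left(-1\right) \left(-1424\right) = 1424$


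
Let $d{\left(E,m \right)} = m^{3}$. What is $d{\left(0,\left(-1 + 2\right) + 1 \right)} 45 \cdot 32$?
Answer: $11520$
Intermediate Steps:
$d{\left(0,\left(-1 + 2\right) + 1 \right)} 45 \cdot 32 = \left(\left(-1 + 2\right) + 1\right)^{3} \cdot 45 \cdot 32 = \left(1 + 1\right)^{3} \cdot 45 \cdot 32 = 2^{3} \cdot 45 \cdot 32 = 8 \cdot 45 \cdot 32 = 360 \cdot 32 = 11520$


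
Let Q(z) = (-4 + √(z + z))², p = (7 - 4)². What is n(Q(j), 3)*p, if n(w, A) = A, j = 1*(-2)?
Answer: 27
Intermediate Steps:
p = 9 (p = 3² = 9)
j = -2
Q(z) = (-4 + √2*√z)² (Q(z) = (-4 + √(2*z))² = (-4 + √2*√z)²)
n(Q(j), 3)*p = 3*9 = 27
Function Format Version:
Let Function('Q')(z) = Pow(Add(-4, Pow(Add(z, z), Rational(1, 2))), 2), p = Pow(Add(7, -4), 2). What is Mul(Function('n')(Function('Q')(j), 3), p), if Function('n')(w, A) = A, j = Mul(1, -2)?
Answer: 27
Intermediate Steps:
p = 9 (p = Pow(3, 2) = 9)
j = -2
Function('Q')(z) = Pow(Add(-4, Mul(Pow(2, Rational(1, 2)), Pow(z, Rational(1, 2)))), 2) (Function('Q')(z) = Pow(Add(-4, Pow(Mul(2, z), Rational(1, 2))), 2) = Pow(Add(-4, Mul(Pow(2, Rational(1, 2)), Pow(z, Rational(1, 2)))), 2))
Mul(Function('n')(Function('Q')(j), 3), p) = Mul(3, 9) = 27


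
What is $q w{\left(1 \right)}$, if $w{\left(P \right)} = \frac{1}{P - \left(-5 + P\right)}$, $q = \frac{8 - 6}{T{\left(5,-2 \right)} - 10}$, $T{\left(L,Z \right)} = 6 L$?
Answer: $\frac{1}{50} \approx 0.02$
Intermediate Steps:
$q = \frac{1}{10}$ ($q = \frac{8 - 6}{6 \cdot 5 - 10} = \frac{2}{30 - 10} = \frac{2}{20} = 2 \cdot \frac{1}{20} = \frac{1}{10} \approx 0.1$)
$w{\left(P \right)} = \frac{1}{5}$
$q w{\left(1 \right)} = \frac{1}{10} \cdot \frac{1}{5} = \frac{1}{50}$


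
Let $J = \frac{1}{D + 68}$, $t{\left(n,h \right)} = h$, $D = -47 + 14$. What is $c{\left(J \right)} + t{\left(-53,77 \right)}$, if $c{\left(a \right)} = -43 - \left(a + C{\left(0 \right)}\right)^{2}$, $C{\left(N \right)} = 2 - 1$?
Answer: $\frac{40354}{1225} \approx 32.942$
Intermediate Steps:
$D = -33$
$C{\left(N \right)} = 1$
$J = \frac{1}{35}$ ($J = \frac{1}{-33 + 68} = \frac{1}{35} \approx 0.028571$)
$c{\left(a \right)} = -43 - \left(1 + a\right)^{2}$ ($c{\left(a \right)} = -43 - \left(a + 1\right)^{2} = -43 - \left(1 + a\right)^{2}$)
$c{\left(J \right)} + t{\left(-53,77 \right)} = \left(-43 - \left(1 + \frac{1}{35}\right)^{2}\right) + 77 = \left(-43 - \left(\frac{36}{35}\right)^{2}\right) + 77 = \left(-43 - \frac{1296}{1225}\right) + 77 = - \frac{53971}{1225} + 77 = \frac{40354}{1225}$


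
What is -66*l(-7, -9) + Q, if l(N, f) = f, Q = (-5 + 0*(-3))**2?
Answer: 619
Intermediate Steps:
Q = 25 (Q = (-5 + 0)**2 = (-5)**2 = 25)
-66*l(-7, -9) + Q = -66*(-9) + 25 = 594 + 25 = 619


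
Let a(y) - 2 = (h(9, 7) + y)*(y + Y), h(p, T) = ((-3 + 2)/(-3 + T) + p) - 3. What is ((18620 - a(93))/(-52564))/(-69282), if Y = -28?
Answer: 48797/14566956192 ≈ 3.3498e-6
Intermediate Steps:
h(p, T) = -3 + p - 1/(-3 + T) (h(p, T) = (-1/(-3 + T) + p) - 3 = (p - 1/(-3 + T)) - 3 = -3 + p - 1/(-3 + T))
a(y) = 2 + (-28 + y)*(23/4 + y) (a(y) = 2 + ((8 - 3*7 - 3*9 + 7*9)/(-3 + 7) + y)*(y - 28) = 2 + ((8 - 21 - 27 + 63)/4 + y)*(-28 + y) = 2 + ((1/4)*23 + y)*(-28 + y) = 2 + (23/4 + y)*(-28 + y) = 2 + (-28 + y)*(23/4 + y))
((18620 - a(93))/(-52564))/(-69282) = ((18620 - (-159 + 93**2 - 89/4*93))/(-52564))/(-69282) = ((18620 - (-159 + 8649 - 8277/4))*(-1/52564))*(-1/69282) = ((18620 - 1*25683/4)*(-1/52564))*(-1/69282) = ((18620 - 25683/4)*(-1/52564))*(-1/69282) = ((48797/4)*(-1/52564))*(-1/69282) = -48797/210256*(-1/69282) = 48797/14566956192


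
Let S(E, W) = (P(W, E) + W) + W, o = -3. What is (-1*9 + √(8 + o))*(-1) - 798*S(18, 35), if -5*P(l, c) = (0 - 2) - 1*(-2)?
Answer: -55851 - √5 ≈ -55853.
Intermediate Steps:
P(l, c) = 0 (P(l, c) = -((0 - 2) - 1*(-2))/5 = -(-2 + 2)/5 = -⅕*0 = 0)
S(E, W) = 2*W (S(E, W) = (0 + W) + W = W + W = 2*W)
(-1*9 + √(8 + o))*(-1) - 798*S(18, 35) = (-1*9 + √(8 - 3))*(-1) - 1596*35 = (-9 + √5)*(-1) - 798*70 = (9 - √5) - 55860 = -55851 - √5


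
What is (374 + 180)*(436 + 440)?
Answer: 485304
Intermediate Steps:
(374 + 180)*(436 + 440) = 554*876 = 485304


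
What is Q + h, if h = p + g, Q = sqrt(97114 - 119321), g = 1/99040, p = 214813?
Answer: 21275079521/99040 + I*sqrt(22207) ≈ 2.1481e+5 + 149.02*I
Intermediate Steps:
g = 1/99040 ≈ 1.0097e-5
Q = I*sqrt(22207) (Q = sqrt(-22207) = I*sqrt(22207) ≈ 149.02*I)
h = 21275079521/99040 (h = 214813 + 1/99040 = 21275079521/99040 ≈ 2.1481e+5)
Q + h = I*sqrt(22207) + 21275079521/99040 = 21275079521/99040 + I*sqrt(22207)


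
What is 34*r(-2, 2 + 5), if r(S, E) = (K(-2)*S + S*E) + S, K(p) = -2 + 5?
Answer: -748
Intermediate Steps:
K(p) = 3
r(S, E) = 4*S + E*S (r(S, E) = (3*S + S*E) + S = (3*S + E*S) + S = 4*S + E*S)
34*r(-2, 2 + 5) = 34*(-2*(4 + (2 + 5))) = 34*(-2*(4 + 7)) = 34*(-2*11) = 34*(-22) = -748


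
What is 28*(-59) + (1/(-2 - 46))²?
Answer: -3806207/2304 ≈ -1652.0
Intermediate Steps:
28*(-59) + (1/(-2 - 46))² = -1652 + (1/(-48))² = -1652 + (-1/48)² = -1652 + 1/2304 = -3806207/2304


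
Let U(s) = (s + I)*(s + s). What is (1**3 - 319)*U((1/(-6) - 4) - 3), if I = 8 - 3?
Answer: -29627/3 ≈ -9875.7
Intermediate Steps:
I = 5
U(s) = 2*s*(5 + s) (U(s) = (s + 5)*(s + s) = (5 + s)*(2*s) = 2*s*(5 + s))
(1**3 - 319)*U((1/(-6) - 4) - 3) = (1**3 - 319)*(2*((1/(-6) - 4) - 3)*(5 + ((1/(-6) - 4) - 3))) = (1 - 319)*(2*((-1/6 - 4) - 3)*(5 + ((-1/6 - 4) - 3))) = -636*(-25/6 - 3)*(5 + (-25/6 - 3)) = -636*(-43)*(5 - 43/6)/6 = -636*(-43)*(-13)/(6*6) = -318*559/18 = -29627/3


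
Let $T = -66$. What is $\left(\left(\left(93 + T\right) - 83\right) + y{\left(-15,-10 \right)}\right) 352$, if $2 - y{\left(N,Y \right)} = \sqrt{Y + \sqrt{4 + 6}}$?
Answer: $-19008 - 352 i \sqrt{10 - \sqrt{10}} \approx -19008.0 - 920.45 i$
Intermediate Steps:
$y{\left(N,Y \right)} = 2 - \sqrt{Y + \sqrt{10}}$ ($y{\left(N,Y \right)} = 2 - \sqrt{Y + \sqrt{4 + 6}} = 2 - \sqrt{Y + \sqrt{10}}$)
$\left(\left(\left(93 + T\right) - 83\right) + y{\left(-15,-10 \right)}\right) 352 = \left(\left(\left(93 - 66\right) - 83\right) + \left(2 - \sqrt{-10 + \sqrt{10}}\right)\right) 352 = \left(\left(27 - 83\right) + \left(2 - \sqrt{-10 + \sqrt{10}}\right)\right) 352 = \left(-56 + \left(2 - \sqrt{-10 + \sqrt{10}}\right)\right) 352 = \left(-54 - \sqrt{-10 + \sqrt{10}}\right) 352 = -19008 - 352 \sqrt{-10 + \sqrt{10}}$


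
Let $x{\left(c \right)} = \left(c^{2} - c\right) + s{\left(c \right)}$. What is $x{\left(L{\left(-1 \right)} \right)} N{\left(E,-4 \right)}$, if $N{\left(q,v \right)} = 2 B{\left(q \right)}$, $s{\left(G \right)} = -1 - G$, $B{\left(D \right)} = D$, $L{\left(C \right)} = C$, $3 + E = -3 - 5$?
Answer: $-44$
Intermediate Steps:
$E = -11$ ($E = -3 - 8 = -11$)
$x{\left(c \right)} = -1 + c^{2} - 2 c$ ($x{\left(c \right)} = \left(c^{2} - c\right) - \left(1 + c\right) = -1 + c^{2} - 2 c$)
$N{\left(q,v \right)} = 2 q$
$x{\left(L{\left(-1 \right)} \right)} N{\left(E,-4 \right)} = \left(-1 + \left(-1\right)^{2} - -2\right) 2 \left(-11\right) = \left(-1 + 1 + 2\right) \left(-22\right) = 2 \left(-22\right) = -44$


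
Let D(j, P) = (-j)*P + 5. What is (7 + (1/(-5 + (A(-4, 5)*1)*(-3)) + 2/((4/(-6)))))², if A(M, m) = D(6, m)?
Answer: 78961/4900 ≈ 16.115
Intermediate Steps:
D(j, P) = 5 - P*j (D(j, P) = -P*j + 5 = 5 - P*j)
A(M, m) = 5 - 6*m (A(M, m) = 5 - 1*m*6 = 5 - 6*m)
(7 + (1/(-5 + (A(-4, 5)*1)*(-3)) + 2/((4/(-6)))))² = (7 + (1/(-5 + ((5 - 6*5)*1)*(-3)) + 2/((4/(-6)))))² = (7 + (1/(-5 + ((5 - 30)*1)*(-3)) + 2/((4*(-⅙)))))² = (7 + (1/(-5 - 25*1*(-3)) + 2/(-⅔)))² = (7 + (1/(-5 - 25*(-3)) + 2*(-3/2)))² = (7 + (1/(-5 + 75) - 3))² = (7 + (1/70 - 3))² = (7 - 209/70)² = (281/70)² = 78961/4900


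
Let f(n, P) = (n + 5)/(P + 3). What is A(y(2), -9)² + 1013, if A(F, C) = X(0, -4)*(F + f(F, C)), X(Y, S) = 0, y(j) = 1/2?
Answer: 1013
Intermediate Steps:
y(j) = ½
f(n, P) = (5 + n)/(3 + P)
A(F, C) = 0 (A(F, C) = 0*(F + (5 + F)/(3 + C)) = 0)
A(y(2), -9)² + 1013 = 0² + 1013 = 0 + 1013 = 1013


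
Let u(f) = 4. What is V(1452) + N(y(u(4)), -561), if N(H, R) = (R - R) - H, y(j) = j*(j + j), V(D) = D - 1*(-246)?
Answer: 1666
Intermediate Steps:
V(D) = 246 + D (V(D) = D + 246 = 246 + D)
y(j) = 2*j² (y(j) = j*(2*j) = 2*j²)
N(H, R) = -H (N(H, R) = 0 - H = -H)
V(1452) + N(y(u(4)), -561) = (246 + 1452) - 2*4² = 1698 - 2*16 = 1698 - 1*32 = 1698 - 32 = 1666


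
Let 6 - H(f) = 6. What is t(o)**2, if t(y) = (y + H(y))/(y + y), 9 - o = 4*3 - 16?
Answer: 1/4 ≈ 0.25000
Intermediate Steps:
o = 13 (o = 9 - (4*3 - 16) = 9 - (12 - 16) = 9 - 1*(-4) = 9 + 4 = 13)
H(f) = 0 (H(f) = 6 - 1*6 = 6 - 6 = 0)
t(y) = 1/2 (t(y) = (y + 0)/(y + y) = y/((2*y)) = y*(1/(2*y)) = 1/2)
t(o)**2 = (1/2)**2 = 1/4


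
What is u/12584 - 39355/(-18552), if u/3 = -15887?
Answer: -12155111/7295574 ≈ -1.6661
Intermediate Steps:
u = -47661 (u = 3*(-15887) = -47661)
u/12584 - 39355/(-18552) = -47661/12584 - 39355/(-18552) = -47661*1/12584 - 39355*(-1/18552) = -47661/12584 + 39355/18552 = -12155111/7295574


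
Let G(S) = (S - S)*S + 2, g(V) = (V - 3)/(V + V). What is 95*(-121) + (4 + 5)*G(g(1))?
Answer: -11477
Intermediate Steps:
g(V) = (-3 + V)/(2*V) (g(V) = (-3 + V)/((2*V)) = (-3 + V)*(1/(2*V)) = (-3 + V)/(2*V))
G(S) = 2 (G(S) = 0*S + 2 = 0 + 2 = 2)
95*(-121) + (4 + 5)*G(g(1)) = 95*(-121) + (4 + 5)*2 = -11495 + 9*2 = -11495 + 18 = -11477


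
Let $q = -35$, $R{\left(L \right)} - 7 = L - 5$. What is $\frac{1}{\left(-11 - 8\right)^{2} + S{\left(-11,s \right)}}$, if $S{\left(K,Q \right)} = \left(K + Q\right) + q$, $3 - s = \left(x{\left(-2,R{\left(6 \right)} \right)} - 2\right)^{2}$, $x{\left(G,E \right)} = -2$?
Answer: $\frac{1}{302} \approx 0.0033113$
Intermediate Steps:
$R{\left(L \right)} = 2 + L$ ($R{\left(L \right)} = 7 + \left(L - 5\right) = 7 + \left(-5 + L\right) = 2 + L$)
$s = -13$ ($s = 3 - \left(-2 - 2\right)^{2} = 3 - \left(-4\right)^{2} = 3 - 16 = -13$)
$S{\left(K,Q \right)} = -35 + K + Q$ ($S{\left(K,Q \right)} = \left(K + Q\right) - 35 = -35 + K + Q$)
$\frac{1}{\left(-11 - 8\right)^{2} + S{\left(-11,s \right)}} = \frac{1}{\left(-11 - 8\right)^{2} - 59} = \frac{1}{\left(-19\right)^{2} - 59} = \frac{1}{361 - 59} = \frac{1}{302}$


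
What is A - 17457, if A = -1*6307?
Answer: -23764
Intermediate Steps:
A = -6307
A - 17457 = -6307 - 17457 = -23764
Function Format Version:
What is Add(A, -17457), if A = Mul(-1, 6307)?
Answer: -23764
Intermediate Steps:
A = -6307
Add(A, -17457) = Add(-6307, -17457) = -23764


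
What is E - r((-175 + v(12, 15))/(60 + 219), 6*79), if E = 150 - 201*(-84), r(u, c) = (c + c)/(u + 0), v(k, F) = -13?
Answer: 866721/47 ≈ 18441.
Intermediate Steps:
r(u, c) = 2*c/u (r(u, c) = (2*c)/u = 2*c/u)
E = 17034 (E = 150 + 16884 = 17034)
E - r((-175 + v(12, 15))/(60 + 219), 6*79) = 17034 - 2*6*79/((-175 - 13)/(60 + 219)) = 17034 - 2*474/((-188/279)) = 17034 - 2*474/((-188*1/279)) = 17034 - 2*474/(-188/279) = 17034 - 2*474*(-279)/188 = 17034 - 1*(-66123/47) = 17034 + 66123/47 = 866721/47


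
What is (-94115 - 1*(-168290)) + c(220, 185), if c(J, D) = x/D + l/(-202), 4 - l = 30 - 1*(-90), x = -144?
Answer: 1385956061/18685 ≈ 74175.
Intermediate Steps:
l = -116 (l = 4 - (30 - 1*(-90)) = 4 - (30 + 90) = 4 - 1*120 = 4 - 120 = -116)
c(J, D) = 58/101 - 144/D (c(J, D) = -144/D - 116/(-202) = -144/D - 116*(-1/202) = -144/D + 58/101 = 58/101 - 144/D)
(-94115 - 1*(-168290)) + c(220, 185) = (-94115 - 1*(-168290)) + (58/101 - 144/185) = (-94115 + 168290) + (58/101 - 144*1/185) = 74175 + (58/101 - 144/185) = 74175 - 3814/18685 = 1385956061/18685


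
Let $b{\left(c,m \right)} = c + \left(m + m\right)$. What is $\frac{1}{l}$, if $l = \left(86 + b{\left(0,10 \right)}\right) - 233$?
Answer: $- \frac{1}{127} \approx -0.007874$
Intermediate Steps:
$b{\left(c,m \right)} = c + 2 m$
$l = -127$ ($l = \left(86 + \left(0 + 2 \cdot 10\right)\right) - 233 = \left(86 + \left(0 + 20\right)\right) - 233 = \left(86 + 20\right) - 233 = 106 - 233 = -127$)
$\frac{1}{l} = \frac{1}{-127} = - \frac{1}{127}$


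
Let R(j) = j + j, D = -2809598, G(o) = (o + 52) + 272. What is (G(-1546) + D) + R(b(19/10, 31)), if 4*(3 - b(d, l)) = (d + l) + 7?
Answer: -56216679/20 ≈ -2.8108e+6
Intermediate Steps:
G(o) = 324 + o (G(o) = (52 + o) + 272 = 324 + o)
b(d, l) = 5/4 - d/4 - l/4 (b(d, l) = 3 - ((d + l) + 7)/4 = 3 - (7 + d + l)/4 = 3 + (-7/4 - d/4 - l/4) = 5/4 - d/4 - l/4)
R(j) = 2*j
(G(-1546) + D) + R(b(19/10, 31)) = ((324 - 1546) - 2809598) + 2*(5/4 - 19/(4*10) - ¼*31) = (-1222 - 2809598) + 2*(5/4 - 19/(4*10) - 31/4) = -2810820 + 2*(5/4 - ¼*19/10 - 31/4) = -2810820 + 2*(5/4 - 19/40 - 31/4) = -2810820 + 2*(-279/40) = -2810820 - 279/20 = -56216679/20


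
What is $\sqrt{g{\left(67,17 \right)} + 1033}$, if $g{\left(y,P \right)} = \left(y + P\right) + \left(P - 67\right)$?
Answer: $\sqrt{1067} \approx 32.665$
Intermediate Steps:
$g{\left(y,P \right)} = -67 + y + 2 P$ ($g{\left(y,P \right)} = \left(P + y\right) + \left(-67 + P\right) = -67 + y + 2 P$)
$\sqrt{g{\left(67,17 \right)} + 1033} = \sqrt{\left(-67 + 67 + 2 \cdot 17\right) + 1033} = \sqrt{\left(-67 + 67 + 34\right) + 1033} = \sqrt{34 + 1033} = \sqrt{1067}$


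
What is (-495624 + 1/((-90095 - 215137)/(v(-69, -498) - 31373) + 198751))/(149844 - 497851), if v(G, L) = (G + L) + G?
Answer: 3153222332131375/2214064379749937 ≈ 1.4242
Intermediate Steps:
v(G, L) = L + 2*G
(-495624 + 1/((-90095 - 215137)/(v(-69, -498) - 31373) + 198751))/(149844 - 497851) = (-495624 + 1/((-90095 - 215137)/((-498 + 2*(-69)) - 31373) + 198751))/(149844 - 497851) = (-495624 + 1/(-305232/((-498 - 138) - 31373) + 198751))/(-348007) = (-495624 + 1/(-305232/(-636 - 31373) + 198751))*(-1/348007) = (-495624 + 1/(-305232/(-32009) + 198751))*(-1/348007) = (-495624 + 1/(-305232*(-1/32009) + 198751))*(-1/348007) = (-495624 + 1/(305232/32009 + 198751))*(-1/348007) = (-495624 + 1/(6362125991/32009))*(-1/348007) = (-495624 + 32009/6362125991)*(-1/348007) = -3153222332131375/6362125991*(-1/348007) = 3153222332131375/2214064379749937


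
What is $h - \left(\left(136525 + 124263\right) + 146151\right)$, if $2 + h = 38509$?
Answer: $-368432$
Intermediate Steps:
$h = 38507$ ($h = -2 + 38509 = 38507$)
$h - \left(\left(136525 + 124263\right) + 146151\right) = 38507 - \left(\left(136525 + 124263\right) + 146151\right) = 38507 - \left(260788 + 146151\right) = 38507 - 406939 = -368432$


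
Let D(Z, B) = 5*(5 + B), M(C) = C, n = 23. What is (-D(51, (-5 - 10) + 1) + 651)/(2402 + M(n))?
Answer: 696/2425 ≈ 0.28701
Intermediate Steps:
D(Z, B) = 25 + 5*B
(-D(51, (-5 - 10) + 1) + 651)/(2402 + M(n)) = (-(25 + 5*((-5 - 10) + 1)) + 651)/(2402 + 23) = (-(25 + 5*(-15 + 1)) + 651)/2425 = (-(25 + 5*(-14)) + 651)*(1/2425) = (-(25 - 70) + 651)*(1/2425) = (-1*(-45) + 651)*(1/2425) = (45 + 651)*(1/2425) = 696*(1/2425) = 696/2425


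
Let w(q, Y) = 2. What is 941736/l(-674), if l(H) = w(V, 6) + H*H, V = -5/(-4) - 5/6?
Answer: 156956/75713 ≈ 2.0730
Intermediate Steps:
V = 5/12 (V = -5*(-¼) - 5*⅙ = 5/4 - ⅚ = 5/12 ≈ 0.41667)
l(H) = 2 + H² (l(H) = 2 + H*H = 2 + H²)
941736/l(-674) = 941736/(2 + (-674)²) = 941736/(2 + 454276) = 941736/454278 = 941736*(1/454278) = 156956/75713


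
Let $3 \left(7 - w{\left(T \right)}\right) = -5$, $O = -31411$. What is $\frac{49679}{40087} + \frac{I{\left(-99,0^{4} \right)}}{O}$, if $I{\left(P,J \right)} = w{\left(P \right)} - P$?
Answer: $\frac{4668453106}{3777518271} \approx 1.2359$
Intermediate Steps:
$w{\left(T \right)} = \frac{26}{3}$ ($w{\left(T \right)} = 7 - - \frac{5}{3} = 7 + \frac{5}{3} = \frac{26}{3}$)
$I{\left(P,J \right)} = \frac{26}{3} - P$
$\frac{49679}{40087} + \frac{I{\left(-99,0^{4} \right)}}{O} = \frac{49679}{40087} + \frac{\frac{26}{3} - -99}{-31411} = 49679 \cdot \frac{1}{40087} + \left(\frac{26}{3} + 99\right) \left(- \frac{1}{31411}\right) = \frac{49679}{40087} + \frac{323}{3} \left(- \frac{1}{31411}\right) = \frac{49679}{40087} - \frac{323}{94233} = \frac{4668453106}{3777518271}$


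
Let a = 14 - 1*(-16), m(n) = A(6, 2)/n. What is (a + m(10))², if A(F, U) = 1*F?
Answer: 23409/25 ≈ 936.36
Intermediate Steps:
A(F, U) = F
m(n) = 6/n
a = 30 (a = 14 + 16 = 30)
(a + m(10))² = (30 + 6/10)² = (30 + 6*(⅒))² = (30 + ⅗)² = (153/5)² = 23409/25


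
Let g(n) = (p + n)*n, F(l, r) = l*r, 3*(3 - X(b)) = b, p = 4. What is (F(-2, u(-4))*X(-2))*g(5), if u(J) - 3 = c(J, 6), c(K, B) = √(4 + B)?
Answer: -990 - 330*√10 ≈ -2033.6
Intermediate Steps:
X(b) = 3 - b/3
u(J) = 3 + √10 (u(J) = 3 + √(4 + 6) = 3 + √10)
g(n) = n*(4 + n) (g(n) = (4 + n)*n = n*(4 + n))
(F(-2, u(-4))*X(-2))*g(5) = ((-2*(3 + √10))*(3 - ⅓*(-2)))*(5*(4 + 5)) = ((-6 - 2*√10)*(3 + ⅔))*(5*9) = ((-6 - 2*√10)*(11/3))*45 = (-22 - 22*√10/3)*45 = -990 - 330*√10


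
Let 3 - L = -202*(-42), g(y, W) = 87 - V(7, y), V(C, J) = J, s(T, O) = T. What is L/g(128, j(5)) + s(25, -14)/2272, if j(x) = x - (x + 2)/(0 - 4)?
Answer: 19269857/93152 ≈ 206.86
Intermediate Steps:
j(x) = ½ + 5*x/4 (j(x) = x - (2 + x)/(-4) = x - (2 + x)*(-1)/4 = x - (-½ - x/4) = x + (½ + x/4) = ½ + 5*x/4)
g(y, W) = 87 - y
L = -8481 (L = 3 - (-202)*(-42) = 3 - 1*8484 = 3 - 8484 = -8481)
L/g(128, j(5)) + s(25, -14)/2272 = -8481/(87 - 1*128) + 25/2272 = -8481/(87 - 128) + 25*(1/2272) = -8481/(-41) + 25/2272 = -8481*(-1/41) + 25/2272 = 8481/41 + 25/2272 = 19269857/93152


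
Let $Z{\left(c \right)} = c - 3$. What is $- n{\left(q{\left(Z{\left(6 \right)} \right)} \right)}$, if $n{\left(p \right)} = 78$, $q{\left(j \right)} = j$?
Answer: $-78$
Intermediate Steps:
$Z{\left(c \right)} = -3 + c$
$- n{\left(q{\left(Z{\left(6 \right)} \right)} \right)} = \left(-1\right) 78 = -78$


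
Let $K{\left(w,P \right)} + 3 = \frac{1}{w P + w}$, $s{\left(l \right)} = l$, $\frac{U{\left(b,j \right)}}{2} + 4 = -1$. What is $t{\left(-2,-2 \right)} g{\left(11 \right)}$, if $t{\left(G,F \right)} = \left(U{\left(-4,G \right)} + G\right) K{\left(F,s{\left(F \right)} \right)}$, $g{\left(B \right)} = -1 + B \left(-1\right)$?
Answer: $-360$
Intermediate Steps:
$U{\left(b,j \right)} = -10$ ($U{\left(b,j \right)} = -8 + 2 \left(-1\right) = -8 - 2 = -10$)
$K{\left(w,P \right)} = -3 + \frac{1}{w + P w}$ ($K{\left(w,P \right)} = -3 + \frac{1}{w P + w} = -3 + \frac{1}{P w + w} = -3 + \frac{1}{w + P w}$)
$g{\left(B \right)} = -1 - B$
$t{\left(G,F \right)} = \frac{\left(-10 + G\right) \left(1 - 3 F - 3 F^{2}\right)}{F \left(1 + F\right)}$ ($t{\left(G,F \right)} = \left(-10 + G\right) \frac{1 - 3 F - 3 F F}{F \left(1 + F\right)} = \left(-10 + G\right) \frac{1 - 3 F - 3 F^{2}}{F \left(1 + F\right)} = \frac{\left(-10 + G\right) \left(1 - 3 F - 3 F^{2}\right)}{F \left(1 + F\right)}$)
$t{\left(-2,-2 \right)} g{\left(11 \right)} = - \frac{\left(-10 - 2\right) \left(-1 + 3 \left(-2\right) + 3 \left(-2\right)^{2}\right)}{\left(-2\right) \left(1 - 2\right)} \left(-1 - 11\right) = \left(-1\right) \left(- \frac{1}{2}\right) \frac{1}{-1} \left(-12\right) \left(-1 - 6 + 3 \cdot 4\right) \left(-1 - 11\right) = \left(-1\right) \left(- \frac{1}{2}\right) \left(-1\right) \left(-12\right) \left(-1 - 6 + 12\right) \left(-12\right) = \left(-1\right) \left(- \frac{1}{2}\right) \left(-1\right) \left(-12\right) 5 \left(-12\right) = 30 \left(-12\right) = -360$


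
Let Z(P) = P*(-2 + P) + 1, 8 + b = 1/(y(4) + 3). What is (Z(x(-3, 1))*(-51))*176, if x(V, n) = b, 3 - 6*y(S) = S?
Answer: -11409552/17 ≈ -6.7115e+5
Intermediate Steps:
y(S) = 1/2 - S/6
b = -130/17 (b = -8 + 1/((1/2 - 1/6*4) + 3) = -8 + 1/((1/2 - 2/3) + 3) = -8 + 1/(-1/6 + 3) = -8 + 1/(17/6) = -8 + 6/17 = -130/17 ≈ -7.6471)
x(V, n) = -130/17
Z(P) = 1 + P*(-2 + P)
(Z(x(-3, 1))*(-51))*176 = ((1 + (-130/17)**2 - 2*(-130/17))*(-51))*176 = ((1 + 16900/289 + 260/17)*(-51))*176 = ((21609/289)*(-51))*176 = -64827/17*176 = -11409552/17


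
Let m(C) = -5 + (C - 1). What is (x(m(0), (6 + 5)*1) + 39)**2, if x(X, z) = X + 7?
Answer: 1600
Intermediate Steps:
m(C) = -6 + C (m(C) = -5 + (-1 + C) = -6 + C)
x(X, z) = 7 + X
(x(m(0), (6 + 5)*1) + 39)**2 = ((7 + (-6 + 0)) + 39)**2 = ((7 - 6) + 39)**2 = (1 + 39)**2 = 40**2 = 1600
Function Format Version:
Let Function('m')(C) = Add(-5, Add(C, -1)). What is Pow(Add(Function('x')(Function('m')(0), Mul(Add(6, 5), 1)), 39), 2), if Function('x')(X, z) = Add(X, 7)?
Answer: 1600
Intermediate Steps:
Function('m')(C) = Add(-6, C) (Function('m')(C) = Add(-5, Add(-1, C)) = Add(-6, C))
Function('x')(X, z) = Add(7, X)
Pow(Add(Function('x')(Function('m')(0), Mul(Add(6, 5), 1)), 39), 2) = Pow(Add(Add(7, Add(-6, 0)), 39), 2) = Pow(Add(Add(7, -6), 39), 2) = Pow(Add(1, 39), 2) = Pow(40, 2) = 1600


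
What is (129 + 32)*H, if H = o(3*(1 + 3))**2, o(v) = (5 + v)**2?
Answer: 13446881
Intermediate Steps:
H = 83521 (H = ((5 + 3*(1 + 3))**2)**2 = ((5 + 3*4)**2)**2 = ((5 + 12)**2)**2 = (17**2)**2 = 289**2 = 83521)
(129 + 32)*H = (129 + 32)*83521 = 161*83521 = 13446881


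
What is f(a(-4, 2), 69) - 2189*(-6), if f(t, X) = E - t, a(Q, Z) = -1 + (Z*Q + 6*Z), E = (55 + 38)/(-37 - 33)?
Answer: 919077/70 ≈ 13130.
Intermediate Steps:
E = -93/70 (E = 93/(-70) = 93*(-1/70) = -93/70 ≈ -1.3286)
a(Q, Z) = -1 + 6*Z + Q*Z (a(Q, Z) = -1 + (Q*Z + 6*Z) = -1 + (6*Z + Q*Z) = -1 + 6*Z + Q*Z)
f(t, X) = -93/70 - t
f(a(-4, 2), 69) - 2189*(-6) = (-93/70 - (-1 + 6*2 - 4*2)) - 2189*(-6) = (-93/70 - (-1 + 12 - 8)) - 1*(-13134) = (-93/70 - 1*3) + 13134 = (-93/70 - 3) + 13134 = -303/70 + 13134 = 919077/70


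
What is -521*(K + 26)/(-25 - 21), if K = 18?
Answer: 11462/23 ≈ 498.35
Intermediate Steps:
-521*(K + 26)/(-25 - 21) = -521*(18 + 26)/(-25 - 21) = -22924/(-46) = -22924*(-1)/46 = -521*(-22/23) = 11462/23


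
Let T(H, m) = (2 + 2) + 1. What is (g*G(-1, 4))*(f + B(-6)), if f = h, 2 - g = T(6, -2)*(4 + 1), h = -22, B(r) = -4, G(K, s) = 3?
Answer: 1794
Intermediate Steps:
T(H, m) = 5 (T(H, m) = 4 + 1 = 5)
g = -23 (g = 2 - 5*(4 + 1) = 2 - 5*5 = 2 - 1*25 = 2 - 25 = -23)
f = -22
(g*G(-1, 4))*(f + B(-6)) = (-23*3)*(-22 - 4) = -69*(-26) = 1794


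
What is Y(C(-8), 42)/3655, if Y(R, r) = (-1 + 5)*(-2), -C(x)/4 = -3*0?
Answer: -8/3655 ≈ -0.0021888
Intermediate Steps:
C(x) = 0 (C(x) = -(-12)*0 = -4*0 = 0)
Y(R, r) = -8 (Y(R, r) = 4*(-2) = -8)
Y(C(-8), 42)/3655 = -8/3655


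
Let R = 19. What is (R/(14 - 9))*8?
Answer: 152/5 ≈ 30.400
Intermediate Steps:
(R/(14 - 9))*8 = (19/(14 - 9))*8 = (19/5)*8 = 152/5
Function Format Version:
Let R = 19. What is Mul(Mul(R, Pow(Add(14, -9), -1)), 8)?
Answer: Rational(152, 5) ≈ 30.400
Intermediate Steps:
Mul(Mul(R, Pow(Add(14, -9), -1)), 8) = Mul(Mul(19, Pow(Add(14, -9), -1)), 8) = Mul(Mul(19, Pow(5, -1)), 8) = Mul(Mul(19, Rational(1, 5)), 8) = Mul(Rational(19, 5), 8) = Rational(152, 5)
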